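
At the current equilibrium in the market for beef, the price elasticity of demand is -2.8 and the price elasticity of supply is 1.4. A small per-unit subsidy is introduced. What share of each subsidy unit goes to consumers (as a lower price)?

Consumer share = 1/3

For a small subsidy around the equilibrium, the benefit split depends on the relative slopes, which at a point are proportional to the elasticities.
Buyer share = εs/(εs + |εd|) = 1.4/(1.4 + 2.8) = 1/3; seller share = |εd|/(εs + |εd|) = 2/3.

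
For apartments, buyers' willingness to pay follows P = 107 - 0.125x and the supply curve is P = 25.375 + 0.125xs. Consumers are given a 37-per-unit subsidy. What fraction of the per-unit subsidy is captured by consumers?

Pre-subsidy: 107 - 0.125x = 25.375 + 0.125x gives x* = 326.5 and P* = 66.1875.
With the rebate, buyers effectively pay Pb = Ps − 37, where Ps is the price sellers receive.
On the curves, Pb = 107 - 0.125x and Ps = 25.375 + 0.125x; the wedge Ps − Pb = 37 gives 25.375 + 0.125x − (107 - 0.125x) = 37, so x' = 474.5.
Then Pb = 107 − 0.125·474.5 = 47.6875 and Ps = 25.375 + 0.125·474.5 = 84.6875.
Buyers' price falls by P* − Pb = 66.1875 − 47.6875 = 18.5; sellers' price rises by Ps − P* = 84.6875 − 66.1875 = 18.5.
So consumers capture 18.5/37 = 0.5 of each unit of subsidy.

Consumer share = 0.5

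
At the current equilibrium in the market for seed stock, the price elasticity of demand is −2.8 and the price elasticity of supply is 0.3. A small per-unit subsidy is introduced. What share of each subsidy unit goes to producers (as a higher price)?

Producer share = 28/31

For a small subsidy around the equilibrium, the benefit split depends on the relative slopes, which at a point are proportional to the elasticities.
Buyer share = εs/(εs + |εd|) = 0.3/(0.3 + 2.8) = 3/31; seller share = |εd|/(εs + |εd|) = 28/31.
So producers capture 28/31 of the subsidy.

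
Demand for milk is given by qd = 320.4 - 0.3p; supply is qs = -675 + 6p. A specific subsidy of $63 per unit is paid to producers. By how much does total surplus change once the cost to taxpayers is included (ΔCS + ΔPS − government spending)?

Pre-subsidy: 320.4 - 0.3p = -675 + 6p gives p* = 158, q* = 273.
With the subsidy, sellers receive ps = pb + 63 for each unit, where pb is the price buyers pay.
Supply in terms of pb becomes qs = -675 + 6(pb + 63) = -297 + 6pb. Setting this equal to demand: 320.4 - 0.3pb = -297 + 6pb, so pb = 98.
Sellers receive ps = 98 + 63 = 161; q' = 320.4 − 0.3·98 = 291.
ΔCS = ½(273 + 291)(158 − 98) = 16920; ΔPS = ½(273 + 291)(161 − 158) = 846.
Government spending = 63 × 291 = 18333.
Net change = 16920 + 846 − 18333 = -567. The loss equals the DWL triangle ½·63·18.

Net change in total surplus = -$567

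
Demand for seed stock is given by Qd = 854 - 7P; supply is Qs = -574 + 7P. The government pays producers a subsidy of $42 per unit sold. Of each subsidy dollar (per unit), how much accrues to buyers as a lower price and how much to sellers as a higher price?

Pre-subsidy: 854 - 7P = -574 + 7P gives P* = 102, Q* = 140.
With the subsidy, sellers receive Ps = Pb + 42 for each unit, where Pb is the price buyers pay.
Supply in terms of Pb becomes Qs = -574 + 7(Pb + 42) = -280 + 7Pb. Setting this equal to demand: 854 - 7Pb = -280 + 7Pb, so Pb = 81.
Sellers receive Ps = 81 + 42 = 123; Q' = 854 − 7·81 = 287.
Buyers' price falls by P* − Pb = 102 − 81 = 21; sellers' price rises by Ps − P* = 123 − 102 = 21.

Buyers gain $21 per unit; sellers gain $21 per unit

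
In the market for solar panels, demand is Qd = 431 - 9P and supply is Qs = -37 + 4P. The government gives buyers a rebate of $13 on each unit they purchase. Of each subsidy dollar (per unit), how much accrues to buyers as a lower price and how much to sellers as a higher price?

Pre-subsidy: 431 - 9P = -37 + 4P gives P* = 36, Q* = 107.
With the rebate, buyers effectively pay Pb = Ps − 13, where Ps is the price sellers receive.
Demand in terms of Ps becomes Qd = 431 − 9(Ps − 13) = 548 - 9Ps. Setting this equal to supply: 548 - 9Ps = -37 + 4Ps, so Ps = 45.
Buyers pay Pb = 45 − 13 = 32; Q' = -37 + 4·45 = 143.
Buyers' price falls by P* − Pb = 36 − 32 = 4; sellers' price rises by Ps − P* = 45 − 36 = 9.

Buyers gain $4 per unit; sellers gain $9 per unit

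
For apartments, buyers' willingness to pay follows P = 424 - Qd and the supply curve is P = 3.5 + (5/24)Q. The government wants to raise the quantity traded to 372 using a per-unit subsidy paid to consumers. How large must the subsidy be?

Required subsidy s = 29 per unit

At Q = 372, from the demand curve buyers pay Pb = 424 − 1·372 = 52; from the supply curve sellers need Ps = 3.5 + (5/24)·372 = 81.
The subsidy must fill the gap: s = Ps − Pb = 81 − 52 = 29.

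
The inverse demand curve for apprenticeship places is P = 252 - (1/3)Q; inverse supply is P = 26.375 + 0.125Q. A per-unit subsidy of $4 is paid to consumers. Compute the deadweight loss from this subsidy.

Pre-subsidy: 252 - (1/3)Q = 26.375 + 0.125Q gives Q* = 5415/11 and P* = 967/11.
With the rebate, buyers effectively pay Pb = Ps − 4, where Ps is the price sellers receive.
On the curves, Pb = 252 - (1/3)Q and Ps = 26.375 + 0.125Q; the wedge Ps − Pb = 4 gives 26.375 + 0.125Q − (252 - (1/3)Q) = 4, so Q' = 501.
Then Pb = 252 − (1/3)·501 = 85 and Ps = 26.375 + 0.125·501 = 89.
The subsidy expands output by 501 − 5415/11 = 96/11 past the efficient level; on those units the gap between marginal cost and willingness to pay runs from 0 up to 4.
DWL = ½ × 4 × 96/11 = 192/11.

Deadweight loss = 192/11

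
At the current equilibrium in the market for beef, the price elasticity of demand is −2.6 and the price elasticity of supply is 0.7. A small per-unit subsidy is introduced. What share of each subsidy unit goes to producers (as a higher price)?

Producer share = 26/33

For a small subsidy around the equilibrium, the benefit split depends on the relative slopes, which at a point are proportional to the elasticities.
Buyer share = εs/(εs + |εd|) = 0.7/(0.7 + 2.6) = 7/33; seller share = |εd|/(εs + |εd|) = 26/33.
So producers capture 26/33 of the subsidy.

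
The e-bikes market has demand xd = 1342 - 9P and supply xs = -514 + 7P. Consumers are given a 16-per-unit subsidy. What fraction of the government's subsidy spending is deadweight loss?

DWL / government spending = 63/722

Pre-subsidy: 1342 - 9P = -514 + 7P gives P* = 116, x* = 298.
With the rebate, buyers effectively pay Pb = Ps − 16, where Ps is the price sellers receive.
Demand in terms of Ps becomes xd = 1342 − 9(Ps − 16) = 1486 - 9Ps. Setting this equal to supply: 1486 - 9Ps = -514 + 7Ps, so Ps = 125.
Buyers pay Pb = 125 − 16 = 109; x' = -514 + 7·125 = 361.
ΔCS = ½(298 + 361)(116 − 109) = 2306.5; ΔPS = ½(298 + 361)(125 − 116) = 2965.5.
Government spending = 16 × 361 = 5776.
DWL = ½ × 16 × (361 − 298) = 504; fraction = 504 / 5776 = 63/722.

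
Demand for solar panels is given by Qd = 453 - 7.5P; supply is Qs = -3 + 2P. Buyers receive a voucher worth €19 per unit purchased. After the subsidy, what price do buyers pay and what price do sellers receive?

Buyers pay €44; sellers receive €63

Pre-subsidy: 453 - 7.5P = -3 + 2P gives P* = 48, Q* = 93.
With the rebate, buyers effectively pay Pb = Ps − 19, where Ps is the price sellers receive.
Demand in terms of Ps becomes Qd = 453 − 7.5(Ps − 19) = 595.5 - 7.5Ps. Setting this equal to supply: 595.5 - 7.5Ps = -3 + 2Ps, so Ps = 63.
Buyers pay Pb = 63 − 19 = 44; Q' = -3 + 2·63 = 123.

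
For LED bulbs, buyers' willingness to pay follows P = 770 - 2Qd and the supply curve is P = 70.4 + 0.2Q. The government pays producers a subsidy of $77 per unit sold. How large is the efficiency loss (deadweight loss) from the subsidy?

Deadweight loss = $1347.5

Pre-subsidy: 770 - 2Q = 70.4 + 0.2Q gives Q* = 318 and P* = 134.
With the subsidy, sellers receive Ps = Pb + 77 for each unit, where Pb is the price buyers pay.
On the curves, Pb = 770 - 2Q and Ps = 70.4 + 0.2Q; the wedge Ps − Pb = 77 gives 70.4 + 0.2Q − (770 - 2Q) = 77, so Q' = 353.
Then Pb = 770 − 2·353 = 64 and Ps = 70.4 + 0.2·353 = 141.
The subsidy expands output by 353 − 318 = 35 past the efficient level; on those units the gap between marginal cost and willingness to pay runs from 0 up to 77.
DWL = ½ × 77 × 35 = 1347.5.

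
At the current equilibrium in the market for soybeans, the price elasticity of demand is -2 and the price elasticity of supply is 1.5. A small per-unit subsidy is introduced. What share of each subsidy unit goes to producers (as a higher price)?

Producer share = 4/7

For a small subsidy around the equilibrium, the benefit split depends on the relative slopes, which at a point are proportional to the elasticities.
Buyer share = εs/(εs + |εd|) = 1.5/(1.5 + 2) = 3/7; seller share = |εd|/(εs + |εd|) = 4/7.
So producers capture 4/7 of the subsidy.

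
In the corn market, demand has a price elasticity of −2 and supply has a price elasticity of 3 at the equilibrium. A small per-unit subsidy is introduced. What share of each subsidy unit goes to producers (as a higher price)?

For a small subsidy around the equilibrium, the benefit split depends on the relative slopes, which at a point are proportional to the elasticities.
Buyer share = εs/(εs + |εd|) = 3/(3 + 2) = 0.6; seller share = |εd|/(εs + |εd|) = 0.4.
So producers capture 0.4 of the subsidy.

Producer share = 0.4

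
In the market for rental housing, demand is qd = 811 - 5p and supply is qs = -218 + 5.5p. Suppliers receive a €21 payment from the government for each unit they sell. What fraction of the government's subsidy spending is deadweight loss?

Pre-subsidy: 811 - 5p = -218 + 5.5p gives p* = 98, q* = 321.
With the subsidy, sellers receive ps = pb + 21 for each unit, where pb is the price buyers pay.
Supply in terms of pb becomes qs = -218 + 5.5(pb + 21) = -102.5 + 5.5pb. Setting this equal to demand: 811 - 5pb = -102.5 + 5.5pb, so pb = 87.
Sellers receive ps = 87 + 21 = 108; q' = 811 − 5·87 = 376.
ΔCS = ½(321 + 376)(98 − 87) = 3833.5; ΔPS = ½(321 + 376)(108 − 98) = 3485.
Government spending = 21 × 376 = 7896.
DWL = ½ × 21 × (376 − 321) = 577.5; fraction = 577.5 / 7896 = 55/752.

DWL / government spending = 55/752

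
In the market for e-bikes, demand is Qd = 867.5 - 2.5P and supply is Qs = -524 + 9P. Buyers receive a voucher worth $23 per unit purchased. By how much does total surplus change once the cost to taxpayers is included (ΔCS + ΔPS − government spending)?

Net change in total surplus = -$517.5

Pre-subsidy: 867.5 - 2.5P = -524 + 9P gives P* = 121, Q* = 565.
With the rebate, buyers effectively pay Pb = Ps − 23, where Ps is the price sellers receive.
Demand in terms of Ps becomes Qd = 867.5 − 2.5(Ps − 23) = 925 - 2.5Ps. Setting this equal to supply: 925 - 2.5Ps = -524 + 9Ps, so Ps = 126.
Buyers pay Pb = 126 − 23 = 103; Q' = -524 + 9·126 = 610.
ΔCS = ½(565 + 610)(121 − 103) = 10575; ΔPS = ½(565 + 610)(126 − 121) = 2937.5.
Government spending = 23 × 610 = 14030.
Net change = 10575 + 2937.5 − 14030 = -517.5. The loss equals the DWL triangle ½·23·45.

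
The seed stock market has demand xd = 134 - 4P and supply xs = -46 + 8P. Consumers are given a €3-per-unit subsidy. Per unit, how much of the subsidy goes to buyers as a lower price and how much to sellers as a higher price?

Buyers gain €2 per unit; sellers gain €1 per unit

Pre-subsidy: 134 - 4P = -46 + 8P gives P* = 15, x* = 74.
With the rebate, buyers effectively pay Pb = Ps − 3, where Ps is the price sellers receive.
Demand in terms of Ps becomes xd = 134 − 4(Ps − 3) = 146 - 4Ps. Setting this equal to supply: 146 - 4Ps = -46 + 8Ps, so Ps = 16.
Buyers pay Pb = 16 − 3 = 13; x' = -46 + 8·16 = 82.
Buyers' price falls by P* − Pb = 15 − 13 = 2; sellers' price rises by Ps − P* = 16 − 15 = 1.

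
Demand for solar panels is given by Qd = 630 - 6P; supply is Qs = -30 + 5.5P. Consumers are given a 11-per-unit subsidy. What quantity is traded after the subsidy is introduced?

Pre-subsidy: 630 - 6P = -30 + 5.5P gives P* = 1320/23, Q* = 6570/23.
With the rebate, buyers effectively pay Pb = Ps − 11, where Ps is the price sellers receive.
Demand in terms of Ps becomes Qd = 630 − 6(Ps − 11) = 696 - 6Ps. Setting this equal to supply: 696 - 6Ps = -30 + 5.5Ps, so Ps = 1452/23.
Buyers pay Pb = 1452/23 − 11 = 1199/23; Q' = -30 + 5.5·(1452/23) = 7296/23.

Q' = 7296/23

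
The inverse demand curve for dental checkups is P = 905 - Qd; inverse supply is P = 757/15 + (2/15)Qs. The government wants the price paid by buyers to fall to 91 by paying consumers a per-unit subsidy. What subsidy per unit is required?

Required subsidy s = 68 per unit

At a buyer price of 91, quantity demanded is 905 − 1·91 = 814.
Sellers supply 814 only when they receive Ps = 757/15 + (2/15)·814 = 159.
s = Ps − Pb = 159 − 91 = 68.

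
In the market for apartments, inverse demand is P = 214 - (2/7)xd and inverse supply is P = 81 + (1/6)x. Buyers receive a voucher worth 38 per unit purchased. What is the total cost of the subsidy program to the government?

Pre-subsidy: 214 - (2/7)x = 81 + (1/6)x gives x* = 294 and P* = 130.
With the rebate, buyers effectively pay Pb = Ps − 38, where Ps is the price sellers receive.
On the curves, Pb = 214 - (2/7)x and Ps = 81 + (1/6)x; the wedge Ps − Pb = 38 gives 81 + (1/6)x − (214 - (2/7)x) = 38, so x' = 378.
Then Pb = 214 − (2/7)·378 = 106 and Ps = 81 + (1/6)·378 = 144.
Government outlay = subsidy × quantity = 38 × 378 = 14364.

Government cost = 14364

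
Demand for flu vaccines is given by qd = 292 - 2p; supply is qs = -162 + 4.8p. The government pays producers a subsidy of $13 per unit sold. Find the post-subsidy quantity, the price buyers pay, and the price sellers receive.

Pre-subsidy: 292 - 2p = -162 + 4.8p gives p* = 1135/17, q* = 2694/17.
With the subsidy, sellers receive ps = pb + 13 for each unit, where pb is the price buyers pay.
Supply in terms of pb becomes qs = -162 + 4.8(pb + 13) = -99.6 + 4.8pb. Setting this equal to demand: 292 - 2pb = -99.6 + 4.8pb, so pb = 979/17.
Sellers receive ps = 979/17 + 13 = 1200/17; q' = 292 − 2·(979/17) = 3006/17.

q' = 3006/17; buyers pay 979/17; sellers receive 1200/17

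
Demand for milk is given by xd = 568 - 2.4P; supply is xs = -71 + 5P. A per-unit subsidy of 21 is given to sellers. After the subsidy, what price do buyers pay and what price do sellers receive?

Buyers pay 2670/37; sellers receive 3447/37

Pre-subsidy: 568 - 2.4P = -71 + 5P gives P* = 3195/37, x* = 13348/37.
With the subsidy, sellers receive Ps = Pb + 21 for each unit, where Pb is the price buyers pay.
Supply in terms of Pb becomes xs = -71 + 5(Pb + 21) = 34 + 5Pb. Setting this equal to demand: 568 - 2.4Pb = 34 + 5Pb, so Pb = 2670/37.
Sellers receive Ps = 2670/37 + 21 = 3447/37; x' = 568 − 2.4·(2670/37) = 14608/37.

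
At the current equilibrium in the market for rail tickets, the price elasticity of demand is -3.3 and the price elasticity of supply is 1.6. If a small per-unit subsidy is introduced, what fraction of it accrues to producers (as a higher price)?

For a small subsidy around the equilibrium, the benefit split depends on the relative slopes, which at a point are proportional to the elasticities.
Buyer share = εs/(εs + |εd|) = 1.6/(1.6 + 3.3) = 16/49; seller share = |εd|/(εs + |εd|) = 33/49.
So producers capture 33/49 of the subsidy.

Producer share = 33/49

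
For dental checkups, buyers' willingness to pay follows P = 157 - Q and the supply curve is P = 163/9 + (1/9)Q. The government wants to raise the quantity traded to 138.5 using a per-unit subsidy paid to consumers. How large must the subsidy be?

At Q = 138.5, from the demand curve buyers pay Pb = 157 − 1·138.5 = 18.5; from the supply curve sellers need Ps = 163/9 + (1/9)·138.5 = 33.5.
The subsidy must fill the gap: s = Ps − Pb = 33.5 − 18.5 = 15.

Required subsidy s = 15 per unit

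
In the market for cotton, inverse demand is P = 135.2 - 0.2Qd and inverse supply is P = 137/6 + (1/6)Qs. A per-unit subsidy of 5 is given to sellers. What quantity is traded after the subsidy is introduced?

Pre-subsidy: 135.2 - 0.2Q = 137/6 + (1/6)Q gives Q* = 3371/11 and P* = 813/11.
With the subsidy, sellers receive Ps = Pb + 5 for each unit, where Pb is the price buyers pay.
On the curves, Pb = 135.2 - 0.2Q and Ps = 137/6 + (1/6)Q; the wedge Ps − Pb = 5 gives 137/6 + (1/6)Q − (135.2 - 0.2Q) = 5, so Q' = 3521/11.
Then Pb = 135.2 − 0.2·(3521/11) = 783/11 and Ps = 137/6 + (1/6)·(3521/11) = 838/11.

Q' = 3521/11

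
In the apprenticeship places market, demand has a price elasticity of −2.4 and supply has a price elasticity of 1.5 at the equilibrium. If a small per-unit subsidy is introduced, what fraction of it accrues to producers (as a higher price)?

For a small subsidy around the equilibrium, the benefit split depends on the relative slopes, which at a point are proportional to the elasticities.
Buyer share = εs/(εs + |εd|) = 1.5/(1.5 + 2.4) = 5/13; seller share = |εd|/(εs + |εd|) = 8/13.
So producers capture 8/13 of the subsidy.

Producer share = 8/13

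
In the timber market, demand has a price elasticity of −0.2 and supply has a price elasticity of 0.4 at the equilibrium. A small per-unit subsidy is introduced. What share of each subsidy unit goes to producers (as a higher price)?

Producer share = 1/3

For a small subsidy around the equilibrium, the benefit split depends on the relative slopes, which at a point are proportional to the elasticities.
Buyer share = εs/(εs + |εd|) = 0.4/(0.4 + 0.2) = 2/3; seller share = |εd|/(εs + |εd|) = 1/3.
So producers capture 1/3 of the subsidy.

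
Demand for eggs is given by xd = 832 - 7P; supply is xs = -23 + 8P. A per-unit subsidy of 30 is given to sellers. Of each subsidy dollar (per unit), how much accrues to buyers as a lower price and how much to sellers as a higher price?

Buyers gain 16 per unit; sellers gain 14 per unit

Pre-subsidy: 832 - 7P = -23 + 8P gives P* = 57, x* = 433.
With the subsidy, sellers receive Ps = Pb + 30 for each unit, where Pb is the price buyers pay.
Supply in terms of Pb becomes xs = -23 + 8(Pb + 30) = 217 + 8Pb. Setting this equal to demand: 832 - 7Pb = 217 + 8Pb, so Pb = 41.
Sellers receive Ps = 41 + 30 = 71; x' = 832 − 7·41 = 545.
Buyers' price falls by P* − Pb = 57 − 41 = 16; sellers' price rises by Ps − P* = 71 − 57 = 14.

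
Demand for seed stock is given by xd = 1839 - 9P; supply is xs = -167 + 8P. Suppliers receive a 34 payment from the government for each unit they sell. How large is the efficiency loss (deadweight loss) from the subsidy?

Deadweight loss = 2448

Pre-subsidy: 1839 - 9P = -167 + 8P gives P* = 118, x* = 777.
With the subsidy, sellers receive Ps = Pb + 34 for each unit, where Pb is the price buyers pay.
Supply in terms of Pb becomes xs = -167 + 8(Pb + 34) = 105 + 8Pb. Setting this equal to demand: 1839 - 9Pb = 105 + 8Pb, so Pb = 102.
Sellers receive Ps = 102 + 34 = 136; x' = 1839 − 9·102 = 921.
The subsidy expands output by 921 − 777 = 144 past the efficient level; on those units the gap between marginal cost and willingness to pay runs from 0 up to 34.
DWL = ½ × 34 × 144 = 2448.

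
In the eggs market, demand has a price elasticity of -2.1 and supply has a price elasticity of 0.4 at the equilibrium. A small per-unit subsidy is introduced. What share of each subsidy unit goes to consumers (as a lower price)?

Consumer share = 0.16

For a small subsidy around the equilibrium, the benefit split depends on the relative slopes, which at a point are proportional to the elasticities.
Buyer share = εs/(εs + |εd|) = 0.4/(0.4 + 2.1) = 0.16; seller share = |εd|/(εs + |εd|) = 0.84.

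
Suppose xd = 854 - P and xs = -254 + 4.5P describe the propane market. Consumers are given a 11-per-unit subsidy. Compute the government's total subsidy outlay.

Pre-subsidy: 854 - P = -254 + 4.5P gives P* = 2216/11, x* = 7178/11.
With the rebate, buyers effectively pay Pb = Ps − 11, where Ps is the price sellers receive.
Demand in terms of Ps becomes xd = 854 − 1(Ps − 11) = 865 - Ps. Setting this equal to supply: 865 - Ps = -254 + 4.5Ps, so Ps = 2238/11.
Buyers pay Pb = 2238/11 − 11 = 2117/11; x' = -254 + 4.5·(2238/11) = 7277/11.
Government outlay = subsidy × quantity = 11 × 7277/11 = 7277.

Government cost = 7277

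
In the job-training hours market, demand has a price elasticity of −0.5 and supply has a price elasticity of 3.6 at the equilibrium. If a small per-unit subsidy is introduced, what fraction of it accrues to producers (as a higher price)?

For a small subsidy around the equilibrium, the benefit split depends on the relative slopes, which at a point are proportional to the elasticities.
Buyer share = εs/(εs + |εd|) = 3.6/(3.6 + 0.5) = 36/41; seller share = |εd|/(εs + |εd|) = 5/41.
So producers capture 5/41 of the subsidy.

Producer share = 5/41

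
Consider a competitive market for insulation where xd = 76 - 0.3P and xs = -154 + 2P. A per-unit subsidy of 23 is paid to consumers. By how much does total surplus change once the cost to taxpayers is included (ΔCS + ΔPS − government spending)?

Pre-subsidy: 76 - 0.3P = -154 + 2P gives P* = 100, x* = 46.
With the rebate, buyers effectively pay Pb = Ps − 23, where Ps is the price sellers receive.
Demand in terms of Ps becomes xd = 76 − 0.3(Ps − 23) = 82.9 - 0.3Ps. Setting this equal to supply: 82.9 - 0.3Ps = -154 + 2Ps, so Ps = 103.
Buyers pay Pb = 103 − 23 = 80; x' = -154 + 2·103 = 52.
ΔCS = ½(46 + 52)(100 − 80) = 980; ΔPS = ½(46 + 52)(103 − 100) = 147.
Government spending = 23 × 52 = 1196.
Net change = 980 + 147 − 1196 = -69. The loss equals the DWL triangle ½·23·6.

Net change in total surplus = -69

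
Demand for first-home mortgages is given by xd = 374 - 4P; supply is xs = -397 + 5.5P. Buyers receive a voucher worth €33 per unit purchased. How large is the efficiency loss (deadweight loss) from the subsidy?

Deadweight loss = 23958/19

Pre-subsidy: 374 - 4P = -397 + 5.5P gives P* = 1542/19, x* = 938/19.
With the rebate, buyers effectively pay Pb = Ps − 33, where Ps is the price sellers receive.
Demand in terms of Ps becomes xd = 374 − 4(Ps − 33) = 506 - 4Ps. Setting this equal to supply: 506 - 4Ps = -397 + 5.5Ps, so Ps = 1806/19.
Buyers pay Pb = 1806/19 − 33 = 1179/19; x' = -397 + 5.5·(1806/19) = 2390/19.
The subsidy expands output by 2390/19 − 938/19 = 1452/19 past the efficient level; on those units the gap between marginal cost and willingness to pay runs from 0 up to 33.
DWL = ½ × 33 × 1452/19 = 23958/19.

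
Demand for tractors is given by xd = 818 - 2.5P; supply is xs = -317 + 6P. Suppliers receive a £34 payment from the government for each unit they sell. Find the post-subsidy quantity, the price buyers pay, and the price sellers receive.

Pre-subsidy: 818 - 2.5P = -317 + 6P gives P* = 2270/17, x* = 8231/17.
With the subsidy, sellers receive Ps = Pb + 34 for each unit, where Pb is the price buyers pay.
Supply in terms of Pb becomes xs = -317 + 6(Pb + 34) = -113 + 6Pb. Setting this equal to demand: 818 - 2.5Pb = -113 + 6Pb, so Pb = 1862/17.
Sellers receive Ps = 1862/17 + 34 = 2440/17; x' = 818 − 2.5·(1862/17) = 9251/17.

x' = 9251/17; buyers pay 1862/17; sellers receive 2440/17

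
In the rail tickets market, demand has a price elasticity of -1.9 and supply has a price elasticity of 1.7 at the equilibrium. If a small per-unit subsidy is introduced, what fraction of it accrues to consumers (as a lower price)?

For a small subsidy around the equilibrium, the benefit split depends on the relative slopes, which at a point are proportional to the elasticities.
Buyer share = εs/(εs + |εd|) = 1.7/(1.7 + 1.9) = 17/36; seller share = |εd|/(εs + |εd|) = 19/36.

Consumer share = 17/36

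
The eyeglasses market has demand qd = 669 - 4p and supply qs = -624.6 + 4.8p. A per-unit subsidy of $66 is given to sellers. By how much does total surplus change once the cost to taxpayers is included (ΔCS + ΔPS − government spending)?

Net change in total surplus = -$4752

Pre-subsidy: 669 - 4p = -624.6 + 4.8p gives p* = 147, q* = 81.
With the subsidy, sellers receive ps = pb + 66 for each unit, where pb is the price buyers pay.
Supply in terms of pb becomes qs = -624.6 + 4.8(pb + 66) = -307.8 + 4.8pb. Setting this equal to demand: 669 - 4pb = -307.8 + 4.8pb, so pb = 111.
Sellers receive ps = 111 + 66 = 177; q' = 669 − 4·111 = 225.
ΔCS = ½(81 + 225)(147 − 111) = 5508; ΔPS = ½(81 + 225)(177 − 147) = 4590.
Government spending = 66 × 225 = 14850.
Net change = 5508 + 4590 − 14850 = -4752. The loss equals the DWL triangle ½·66·144.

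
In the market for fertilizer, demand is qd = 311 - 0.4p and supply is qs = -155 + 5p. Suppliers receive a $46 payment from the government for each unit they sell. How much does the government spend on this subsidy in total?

Government cost = 364550/27

Pre-subsidy: 311 - 0.4p = -155 + 5p gives p* = 2330/27, q* = 7465/27.
With the subsidy, sellers receive ps = pb + 46 for each unit, where pb is the price buyers pay.
Supply in terms of pb becomes qs = -155 + 5(pb + 46) = 75 + 5pb. Setting this equal to demand: 311 - 0.4pb = 75 + 5pb, so pb = 1180/27.
Sellers receive ps = 1180/27 + 46 = 2422/27; q' = 311 − 0.4·(1180/27) = 7925/27.
Government outlay = subsidy × quantity = 46 × 7925/27 = 364550/27.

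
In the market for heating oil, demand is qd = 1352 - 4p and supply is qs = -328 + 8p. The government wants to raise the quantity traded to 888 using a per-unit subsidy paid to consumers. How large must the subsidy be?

At q = 888, invert demand for the buyer price: pb = (1352 − 888)/4 = 116; invert supply for the seller price: ps = (888 − (-328))/8 = 152.
The subsidy must fill the gap: s = ps − pb = 152 − 116 = 36.

Required subsidy s = 36 per unit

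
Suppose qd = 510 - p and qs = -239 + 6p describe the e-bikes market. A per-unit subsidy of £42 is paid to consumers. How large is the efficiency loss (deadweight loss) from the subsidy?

Pre-subsidy: 510 - p = -239 + 6p gives p* = 107, q* = 403.
With the rebate, buyers effectively pay pb = ps − 42, where ps is the price sellers receive.
Demand in terms of ps becomes qd = 510 − 1(ps − 42) = 552 - ps. Setting this equal to supply: 552 - ps = -239 + 6ps, so ps = 113.
Buyers pay pb = 113 − 42 = 71; q' = -239 + 6·113 = 439.
The subsidy expands output by 439 − 403 = 36 past the efficient level; on those units the gap between marginal cost and willingness to pay runs from 0 up to 42.
DWL = ½ × 42 × 36 = 756.

Deadweight loss = £756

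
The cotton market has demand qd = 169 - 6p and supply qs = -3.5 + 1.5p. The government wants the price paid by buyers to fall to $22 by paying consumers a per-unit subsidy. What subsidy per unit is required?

Required subsidy s = $5 per unit

At a buyer price of 22, quantity demanded is 169 − 6·22 = 37.
Sellers supply 37 only when they receive ps with -3.5 + 1.5·ps = 37, i.e. ps = 27.
s = ps − pb = 27 − 22 = 5.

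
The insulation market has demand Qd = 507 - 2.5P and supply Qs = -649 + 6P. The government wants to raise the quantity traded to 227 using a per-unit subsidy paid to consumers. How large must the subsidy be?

Required subsidy s = 34 per unit

At Q = 227, invert demand for the buyer price: Pb = (507 − 227)/2.5 = 112; invert supply for the seller price: Ps = (227 − (-649))/6 = 146.
The subsidy must fill the gap: s = Ps − Pb = 146 − 112 = 34.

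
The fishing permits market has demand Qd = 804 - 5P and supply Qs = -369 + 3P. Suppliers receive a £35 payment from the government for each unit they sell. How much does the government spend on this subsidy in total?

Government cost = £4777.5

Pre-subsidy: 804 - 5P = -369 + 3P gives P* = 146.625, Q* = 70.875.
With the subsidy, sellers receive Ps = Pb + 35 for each unit, where Pb is the price buyers pay.
Supply in terms of Pb becomes Qs = -369 + 3(Pb + 35) = -264 + 3Pb. Setting this equal to demand: 804 - 5Pb = -264 + 3Pb, so Pb = 133.5.
Sellers receive Ps = 133.5 + 35 = 168.5; Q' = 804 − 5·133.5 = 136.5.
Government outlay = subsidy × quantity = 35 × 136.5 = 4777.5.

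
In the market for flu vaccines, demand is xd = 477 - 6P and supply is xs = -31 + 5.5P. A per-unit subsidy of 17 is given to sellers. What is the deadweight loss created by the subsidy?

Pre-subsidy: 477 - 6P = -31 + 5.5P gives P* = 1016/23, x* = 4875/23.
With the subsidy, sellers receive Ps = Pb + 17 for each unit, where Pb is the price buyers pay.
Supply in terms of Pb becomes xs = -31 + 5.5(Pb + 17) = 62.5 + 5.5Pb. Setting this equal to demand: 477 - 6Pb = 62.5 + 5.5Pb, so Pb = 829/23.
Sellers receive Ps = 829/23 + 17 = 1220/23; x' = 477 − 6·(829/23) = 5997/23.
The subsidy expands output by 5997/23 − 4875/23 = 1122/23 past the efficient level; on those units the gap between marginal cost and willingness to pay runs from 0 up to 17.
DWL = ½ × 17 × 1122/23 = 9537/23.

Deadweight loss = 9537/23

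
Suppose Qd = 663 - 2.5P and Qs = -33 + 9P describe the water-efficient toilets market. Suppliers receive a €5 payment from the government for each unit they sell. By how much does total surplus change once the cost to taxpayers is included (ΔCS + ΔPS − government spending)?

Pre-subsidy: 663 - 2.5P = -33 + 9P gives P* = 1392/23, Q* = 11769/23.
With the subsidy, sellers receive Ps = Pb + 5 for each unit, where Pb is the price buyers pay.
Supply in terms of Pb becomes Qs = -33 + 9(Pb + 5) = 12 + 9Pb. Setting this equal to demand: 663 - 2.5Pb = 12 + 9Pb, so Pb = 1302/23.
Sellers receive Ps = 1302/23 + 5 = 1417/23; Q' = 663 − 2.5·(1302/23) = 11994/23.
ΔCS = ½(11769/23 + 11994/23)(1392/23 − 1302/23) = 1069335/529; ΔPS = ½(11769/23 + 11994/23)(1417/23 − 1392/23) = 594075/1058.
Government spending = 5 × 11994/23 = 59970/23.
Net change = 1069335/529 + 594075/1058 − 59970/23 = -1125/46. The loss equals the DWL triangle ½·5·225/23.

Net change in total surplus = -1125/46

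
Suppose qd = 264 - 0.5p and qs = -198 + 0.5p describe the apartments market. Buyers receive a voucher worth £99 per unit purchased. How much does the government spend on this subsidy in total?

Pre-subsidy: 264 - 0.5p = -198 + 0.5p gives p* = 462, q* = 33.
With the rebate, buyers effectively pay pb = ps − 99, where ps is the price sellers receive.
Demand in terms of ps becomes qd = 264 − 0.5(ps − 99) = 313.5 - 0.5ps. Setting this equal to supply: 313.5 - 0.5ps = -198 + 0.5ps, so ps = 511.5.
Buyers pay pb = 511.5 − 99 = 412.5; q' = -198 + 0.5·511.5 = 57.75.
Government outlay = subsidy × quantity = 99 × 57.75 = 5717.25.

Government cost = £5717.25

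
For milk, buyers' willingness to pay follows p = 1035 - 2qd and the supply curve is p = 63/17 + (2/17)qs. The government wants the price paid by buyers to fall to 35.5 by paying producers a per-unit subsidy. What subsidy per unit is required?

At a buyer price of 35.5, quantity demanded is 517.5 − 0.5·35.5 = 499.75.
Sellers supply 499.75 only when they receive ps = 63/17 + (2/17)·499.75 = 62.5.
s = ps − pb = 62.5 − 35.5 = 27.

Required subsidy s = 27 per unit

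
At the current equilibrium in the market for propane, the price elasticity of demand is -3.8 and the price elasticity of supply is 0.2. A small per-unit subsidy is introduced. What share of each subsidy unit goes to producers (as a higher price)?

Producer share = 0.95

For a small subsidy around the equilibrium, the benefit split depends on the relative slopes, which at a point are proportional to the elasticities.
Buyer share = εs/(εs + |εd|) = 0.2/(0.2 + 3.8) = 0.05; seller share = |εd|/(εs + |εd|) = 0.95.
So producers capture 0.95 of the subsidy.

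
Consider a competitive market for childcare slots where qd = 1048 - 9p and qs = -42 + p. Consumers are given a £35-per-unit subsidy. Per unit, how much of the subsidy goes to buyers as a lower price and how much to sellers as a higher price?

Pre-subsidy: 1048 - 9p = -42 + p gives p* = 109, q* = 67.
With the rebate, buyers effectively pay pb = ps − 35, where ps is the price sellers receive.
Demand in terms of ps becomes qd = 1048 − 9(ps − 35) = 1363 - 9ps. Setting this equal to supply: 1363 - 9ps = -42 + ps, so ps = 140.5.
Buyers pay pb = 140.5 − 35 = 105.5; q' = -42 + 1·140.5 = 98.5.
Buyers' price falls by p* − pb = 109 − 105.5 = 3.5; sellers' price rises by ps − p* = 140.5 − 109 = 31.5.

Buyers gain £3.5 per unit; sellers gain £31.5 per unit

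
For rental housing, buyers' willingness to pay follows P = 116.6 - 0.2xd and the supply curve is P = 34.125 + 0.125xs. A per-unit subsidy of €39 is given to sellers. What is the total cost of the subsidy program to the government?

Government cost = €14577

Pre-subsidy: 116.6 - 0.2x = 34.125 + 0.125x gives x* = 3299/13 and P* = 856/13.
With the subsidy, sellers receive Ps = Pb + 39 for each unit, where Pb is the price buyers pay.
On the curves, Pb = 116.6 - 0.2x and Ps = 34.125 + 0.125x; the wedge Ps − Pb = 39 gives 34.125 + 0.125x − (116.6 - 0.2x) = 39, so x' = 4859/13.
Then Pb = 116.6 − 0.2·(4859/13) = 544/13 and Ps = 34.125 + 0.125·(4859/13) = 1051/13.
Government outlay = subsidy × quantity = 39 × 4859/13 = 14577.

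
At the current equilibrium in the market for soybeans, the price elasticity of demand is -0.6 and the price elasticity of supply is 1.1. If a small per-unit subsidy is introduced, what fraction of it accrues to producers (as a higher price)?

Producer share = 6/17

For a small subsidy around the equilibrium, the benefit split depends on the relative slopes, which at a point are proportional to the elasticities.
Buyer share = εs/(εs + |εd|) = 1.1/(1.1 + 0.6) = 11/17; seller share = |εd|/(εs + |εd|) = 6/17.
So producers capture 6/17 of the subsidy.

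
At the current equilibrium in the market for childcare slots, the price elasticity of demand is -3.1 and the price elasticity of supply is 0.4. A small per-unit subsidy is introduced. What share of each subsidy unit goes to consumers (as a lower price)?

Consumer share = 4/35

For a small subsidy around the equilibrium, the benefit split depends on the relative slopes, which at a point are proportional to the elasticities.
Buyer share = εs/(εs + |εd|) = 0.4/(0.4 + 3.1) = 4/35; seller share = |εd|/(εs + |εd|) = 31/35.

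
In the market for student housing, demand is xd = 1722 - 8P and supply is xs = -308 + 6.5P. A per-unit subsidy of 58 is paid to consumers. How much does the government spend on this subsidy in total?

Government cost = 46980

Pre-subsidy: 1722 - 8P = -308 + 6.5P gives P* = 140, x* = 602.
With the rebate, buyers effectively pay Pb = Ps − 58, where Ps is the price sellers receive.
Demand in terms of Ps becomes xd = 1722 − 8(Ps − 58) = 2186 - 8Ps. Setting this equal to supply: 2186 - 8Ps = -308 + 6.5Ps, so Ps = 172.
Buyers pay Pb = 172 − 58 = 114; x' = -308 + 6.5·172 = 810.
Government outlay = subsidy × quantity = 58 × 810 = 46980.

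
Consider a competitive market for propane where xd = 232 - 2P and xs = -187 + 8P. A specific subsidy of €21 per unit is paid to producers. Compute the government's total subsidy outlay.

Pre-subsidy: 232 - 2P = -187 + 8P gives P* = 41.9, x* = 148.2.
With the subsidy, sellers receive Ps = Pb + 21 for each unit, where Pb is the price buyers pay.
Supply in terms of Pb becomes xs = -187 + 8(Pb + 21) = -19 + 8Pb. Setting this equal to demand: 232 - 2Pb = -19 + 8Pb, so Pb = 25.1.
Sellers receive Ps = 25.1 + 21 = 46.1; x' = 232 − 2·25.1 = 181.8.
Government outlay = subsidy × quantity = 21 × 181.8 = 3817.8.

Government cost = €3817.8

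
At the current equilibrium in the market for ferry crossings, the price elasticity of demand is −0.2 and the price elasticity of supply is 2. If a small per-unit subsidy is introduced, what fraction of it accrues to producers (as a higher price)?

For a small subsidy around the equilibrium, the benefit split depends on the relative slopes, which at a point are proportional to the elasticities.
Buyer share = εs/(εs + |εd|) = 2/(2 + 0.2) = 10/11; seller share = |εd|/(εs + |εd|) = 1/11.
So producers capture 1/11 of the subsidy.

Producer share = 1/11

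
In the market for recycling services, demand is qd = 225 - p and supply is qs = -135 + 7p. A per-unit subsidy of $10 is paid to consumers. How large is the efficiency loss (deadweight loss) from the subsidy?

Pre-subsidy: 225 - p = -135 + 7p gives p* = 45, q* = 180.
With the rebate, buyers effectively pay pb = ps − 10, where ps is the price sellers receive.
Demand in terms of ps becomes qd = 225 − 1(ps − 10) = 235 - ps. Setting this equal to supply: 235 - ps = -135 + 7ps, so ps = 46.25.
Buyers pay pb = 46.25 − 10 = 36.25; q' = -135 + 7·46.25 = 188.75.
The subsidy expands output by 188.75 − 180 = 8.75 past the efficient level; on those units the gap between marginal cost and willingness to pay runs from 0 up to 10.
DWL = ½ × 10 × 8.75 = 43.75.

Deadweight loss = $43.75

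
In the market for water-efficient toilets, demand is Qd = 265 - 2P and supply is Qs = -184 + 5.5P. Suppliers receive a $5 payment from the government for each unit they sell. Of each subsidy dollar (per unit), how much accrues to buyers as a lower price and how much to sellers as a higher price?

Buyers gain 11/3 per unit; sellers gain 4/3 per unit

Pre-subsidy: 265 - 2P = -184 + 5.5P gives P* = 898/15, Q* = 2179/15.
With the subsidy, sellers receive Ps = Pb + 5 for each unit, where Pb is the price buyers pay.
Supply in terms of Pb becomes Qs = -184 + 5.5(Pb + 5) = -156.5 + 5.5Pb. Setting this equal to demand: 265 - 2Pb = -156.5 + 5.5Pb, so Pb = 56.2.
Sellers receive Ps = 56.2 + 5 = 61.2; Q' = 265 − 2·56.2 = 152.6.
Buyers' price falls by P* − Pb = 898/15 − 56.2 = 11/3; sellers' price rises by Ps − P* = 61.2 − 898/15 = 4/3.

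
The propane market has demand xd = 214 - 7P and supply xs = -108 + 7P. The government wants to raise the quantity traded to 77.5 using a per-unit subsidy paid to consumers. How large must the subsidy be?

Required subsidy s = 7 per unit

At x = 77.5, invert demand for the buyer price: Pb = (214 − 77.5)/7 = 19.5; invert supply for the seller price: Ps = (77.5 − (-108))/7 = 26.5.
The subsidy must fill the gap: s = Ps − Pb = 26.5 − 19.5 = 7.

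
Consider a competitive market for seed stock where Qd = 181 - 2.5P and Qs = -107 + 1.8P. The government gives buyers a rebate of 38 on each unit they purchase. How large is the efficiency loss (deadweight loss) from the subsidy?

Pre-subsidy: 181 - 2.5P = -107 + 1.8P gives P* = 2880/43, Q* = 583/43.
With the rebate, buyers effectively pay Pb = Ps − 38, where Ps is the price sellers receive.
Demand in terms of Ps becomes Qd = 181 − 2.5(Ps − 38) = 276 - 2.5Ps. Setting this equal to supply: 276 - 2.5Ps = -107 + 1.8Ps, so Ps = 3830/43.
Buyers pay Pb = 3830/43 − 38 = 2196/43; Q' = -107 + 1.8·(3830/43) = 2293/43.
The subsidy expands output by 2293/43 − 583/43 = 1710/43 past the efficient level; on those units the gap between marginal cost and willingness to pay runs from 0 up to 38.
DWL = ½ × 38 × 1710/43 = 32490/43.

Deadweight loss = 32490/43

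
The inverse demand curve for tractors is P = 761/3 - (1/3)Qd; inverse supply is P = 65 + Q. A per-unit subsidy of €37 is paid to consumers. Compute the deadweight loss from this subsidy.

Deadweight loss = €513.375

Pre-subsidy: 761/3 - (1/3)Q = 65 + Q gives Q* = 141.5 and P* = 206.5.
With the rebate, buyers effectively pay Pb = Ps − 37, where Ps is the price sellers receive.
On the curves, Pb = 761/3 - (1/3)Q and Ps = 65 + Q; the wedge Ps − Pb = 37 gives 65 + Q − (761/3 - (1/3)Q) = 37, so Q' = 169.25.
Then Pb = 761/3 − (1/3)·169.25 = 197.25 and Ps = 65 + 1·169.25 = 234.25.
The subsidy expands output by 169.25 − 141.5 = 27.75 past the efficient level; on those units the gap between marginal cost and willingness to pay runs from 0 up to 37.
DWL = ½ × 37 × 27.75 = 513.375.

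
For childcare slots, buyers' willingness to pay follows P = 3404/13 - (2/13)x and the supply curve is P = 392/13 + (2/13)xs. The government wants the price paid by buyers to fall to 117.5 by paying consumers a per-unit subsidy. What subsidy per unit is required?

At a buyer price of 117.5, quantity demanded is 1702 − 6.5·117.5 = 938.25.
Sellers supply 938.25 only when they receive Ps = 392/13 + (2/13)·938.25 = 174.5.
s = Ps − Pb = 174.5 − 117.5 = 57.

Required subsidy s = 57 per unit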